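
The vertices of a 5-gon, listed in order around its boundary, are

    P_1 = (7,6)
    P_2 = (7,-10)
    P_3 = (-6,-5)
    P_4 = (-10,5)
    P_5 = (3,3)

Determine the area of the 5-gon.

P_1→P_2: (7)(-10) − (7)(6) = -112
P_2→P_3: (7)(-5) − (-6)(-10) = -95
P_3→P_4: (-6)(5) − (-10)(-5) = -80
P_4→P_5: (-10)(3) − (3)(5) = -45
P_5→P_1: (3)(6) − (7)(3) = -3
Σ = -335
Area = |Σ|/2 = 167.5.

167.5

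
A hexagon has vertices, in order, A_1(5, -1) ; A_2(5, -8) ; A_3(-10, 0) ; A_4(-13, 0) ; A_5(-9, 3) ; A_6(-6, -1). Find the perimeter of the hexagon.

|A_1A_2| = √((0)² + (-7)²) = √49 = 7
|A_2A_3| = √((-15)² + (8)²) = √289 = 17
|A_3A_4| = √((-3)² + (0)²) = √9 = 3
|A_4A_5| = √((4)² + (3)²) = √25 = 5
|A_5A_6| = √((3)² + (-4)²) = √25 = 5
|A_6A_1| = √((11)² + (0)²) = √121 = 11
Perimeter = 7 + 17 + 3 + 5 + 5 + 11 = 48.

48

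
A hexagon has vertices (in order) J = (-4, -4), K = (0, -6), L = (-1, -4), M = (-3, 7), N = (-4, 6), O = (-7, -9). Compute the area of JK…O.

39.5

Apply the shoelace (surveyor's) formula: 2A = Σ (x_i·y_{i+1} − x_{i+1}·y_i), indices taken mod 6.
J→K: (-4)(-6) − (0)(-4) = 24
K→L: (0)(-4) − (-1)(-6) = -6
L→M: (-1)(7) − (-3)(-4) = -19
M→N: (-3)(6) − (-4)(7) = 10
N→O: (-4)(-9) − (-7)(6) = 78
O→J: (-7)(-4) − (-4)(-9) = -8
Σ = 79
Area = |Σ|/2 = 39.5.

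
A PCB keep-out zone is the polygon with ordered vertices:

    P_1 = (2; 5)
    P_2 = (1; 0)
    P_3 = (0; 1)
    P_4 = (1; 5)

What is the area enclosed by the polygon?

Apply the shoelace (surveyor's) formula: 2A = Σ (x_i·y_{i+1} − x_{i+1}·y_i), indices taken mod 4.
P_1→P_2: (2)(0) − (1)(5) = -5
P_2→P_3: (1)(1) − (0)(0) = 1
P_3→P_4: (0)(5) − (1)(1) = -1
P_4→P_1: (1)(5) − (2)(5) = -5
Σ = -10
Area = |Σ|/2 = 5.

5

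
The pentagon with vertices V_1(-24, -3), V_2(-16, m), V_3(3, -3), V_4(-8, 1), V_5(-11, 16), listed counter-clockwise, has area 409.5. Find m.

The doubled signed area Σ (x_i y_{i+1} − x_{i+1} y_i) is linear in m.
With m=0 it equals 279; the coefficient of m is -27 (from the two edges through V_2).
So -27·m + 279 = 2·409.5 = 819 ⇒ m = -20.

-20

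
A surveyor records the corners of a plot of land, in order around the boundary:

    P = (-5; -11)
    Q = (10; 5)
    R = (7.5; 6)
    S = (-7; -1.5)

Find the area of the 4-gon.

103.875

Apply the shoelace (surveyor's) formula: 2A = Σ (x_i·y_{i+1} − x_{i+1}·y_i), indices taken mod 4.
Σ = (85) + (22.5) + (30.75) + (69.5) = 207.75
Area = |Σ|/2 = 103.875.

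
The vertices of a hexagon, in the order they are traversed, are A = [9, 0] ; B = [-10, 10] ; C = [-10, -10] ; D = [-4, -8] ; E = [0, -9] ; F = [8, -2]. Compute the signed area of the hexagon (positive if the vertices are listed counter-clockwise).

Apply the shoelace formula: 2A = Σ (x_i·y_{i+1} − x_{i+1}·y_i), indices taken mod 6.
Σ = (90) + (200) + (40) + (36) + (72) + (18) = 456
Signed area = Σ/2 = 228 (positive ⇒ counter-clockwise traversal).

228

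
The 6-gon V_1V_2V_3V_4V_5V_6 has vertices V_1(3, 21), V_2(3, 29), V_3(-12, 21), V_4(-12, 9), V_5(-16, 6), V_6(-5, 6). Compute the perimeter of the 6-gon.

70

|V_1V_2| = √((0)² + (8)²) = √64 = 8
|V_2V_3| = √((-15)² + (-8)²) = √289 = 17
|V_3V_4| = √((0)² + (-12)²) = √144 = 12
|V_4V_5| = √((-4)² + (-3)²) = √25 = 5
|V_5V_6| = √((11)² + (0)²) = √121 = 11
|V_6V_1| = √((8)² + (15)²) = √289 = 17
Perimeter = 8 + 17 + 12 + 5 + 11 + 17 = 70.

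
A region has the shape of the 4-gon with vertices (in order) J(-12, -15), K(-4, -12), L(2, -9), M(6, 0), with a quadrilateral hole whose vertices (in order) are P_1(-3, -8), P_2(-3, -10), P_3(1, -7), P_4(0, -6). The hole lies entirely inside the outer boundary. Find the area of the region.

Outer boundary:
Σ = (84) + (60) + (54) + (-90) = 108
Area = |Σ|/2 = 54.
Hole:
Apply the shoelace formula: 2A = Σ (x_i·y_{i+1} − x_{i+1}·y_i), indices taken mod 4.
Σ = (6) + (31) + (-6) + (-18) = 13
Area = |Σ|/2 = 6.5.
Net area = 54 − 6.5 = 47.5.

47.5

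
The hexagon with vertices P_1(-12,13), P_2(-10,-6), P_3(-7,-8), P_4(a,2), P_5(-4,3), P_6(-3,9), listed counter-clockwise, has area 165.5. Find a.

The doubled signed area Σ (x_i y_{i+1} − x_{i+1} y_i) is linear in a.
With a=0 it equals 276; the coefficient of a is 11 (from the two edges through P_4).
So 11·a + 276 = 2·165.5 = 331 ⇒ a = 5.

5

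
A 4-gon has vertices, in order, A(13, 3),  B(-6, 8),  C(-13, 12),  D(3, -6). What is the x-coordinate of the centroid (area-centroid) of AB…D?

406/283

Apply the shoelace formula. First the cross-terms c_i = x_i·y_{i+1} − x_{i+1}·y_i:
  122, 32, 42, 87  ⇒  2A = 283, A = 141.5.
Then Σ (x_i + x_{i+1})·c_i = 1218, so x̄ = 1218 / (6·141.5) = 406/283.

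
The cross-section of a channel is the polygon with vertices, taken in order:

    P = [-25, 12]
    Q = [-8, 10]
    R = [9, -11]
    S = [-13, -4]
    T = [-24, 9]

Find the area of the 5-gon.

Σ = (-154) + (-2) + (-179) + (-213) + (-63) = -611
Area = |Σ|/2 = 305.5.

305.5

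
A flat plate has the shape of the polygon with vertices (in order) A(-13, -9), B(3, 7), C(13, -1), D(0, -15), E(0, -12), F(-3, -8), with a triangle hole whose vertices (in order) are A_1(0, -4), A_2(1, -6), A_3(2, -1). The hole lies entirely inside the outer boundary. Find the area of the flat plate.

Outer boundary:
Apply the shoelace (surveyor's) formula: 2A = Σ (x_i·y_{i+1} − x_{i+1}·y_i), indices taken mod 6.
Cross-terms: -64, -94, -195, 0, -36, -77  ⇒  Σ = -466
Area = |Σ|/2 = 233.
Hole:
Cross-terms: 4, 11, -8  ⇒  Σ = 7
Area = |Σ|/2 = 3.5.
Net area = 233 − 3.5 = 229.5.

229.5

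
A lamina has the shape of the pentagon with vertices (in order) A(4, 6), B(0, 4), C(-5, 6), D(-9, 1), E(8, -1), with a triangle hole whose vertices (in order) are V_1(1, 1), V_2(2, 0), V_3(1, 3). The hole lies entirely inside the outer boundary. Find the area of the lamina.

68

Outer boundary:
Σ = (16) + (20) + (49) + (1) + (52) = 138
Area = |Σ|/2 = 69.
Hole:
Apply the shoelace formula: 2A = Σ (x_i·y_{i+1} − x_{i+1}·y_i), indices taken mod 3.
Cross-terms: -2, 6, -2  ⇒  Σ = 2
Area = |Σ|/2 = 1.
Net area = 69 − 1 = 68.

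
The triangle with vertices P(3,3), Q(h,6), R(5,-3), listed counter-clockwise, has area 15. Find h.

Write out the shoelace sum; only the two edges meeting at Q involve h:
2·Area = [(3·6 − h·3) + (h·(-3) − 5·6)] + 24
       = -6·h + 12 = 30
⇒ h = -3.

-3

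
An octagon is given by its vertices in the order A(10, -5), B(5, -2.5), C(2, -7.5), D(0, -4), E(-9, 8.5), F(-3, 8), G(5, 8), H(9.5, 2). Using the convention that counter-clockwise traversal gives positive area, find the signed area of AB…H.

Σ = (0) + (-32.5) + (-8) + (-36) + (-46.5) + (-64) + (-66) + (-67.5) = -320.5
Signed area = Σ/2 = -160.25 (negative ⇒ clockwise traversal).

-160.25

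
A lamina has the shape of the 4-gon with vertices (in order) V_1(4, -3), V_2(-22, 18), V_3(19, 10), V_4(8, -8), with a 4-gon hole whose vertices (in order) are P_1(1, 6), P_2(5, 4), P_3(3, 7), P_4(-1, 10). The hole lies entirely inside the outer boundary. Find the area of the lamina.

Outer boundary:
Apply the surveyor's formula: 2A = Σ (x_i·y_{i+1} − x_{i+1}·y_i), indices taken mod 4.
Σ = (6) + (-562) + (-232) + (8) = -780
Area = |Σ|/2 = 390.
Hole:
Apply the shoelace formula: 2A = Σ (x_i·y_{i+1} − x_{i+1}·y_i), indices taken mod 4.
Σ = (-26) + (23) + (37) + (-16) = 18
Area = |Σ|/2 = 9.
Net area = 390 − 9 = 381.

381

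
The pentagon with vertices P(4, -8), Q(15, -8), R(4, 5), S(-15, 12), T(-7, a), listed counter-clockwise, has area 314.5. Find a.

-9

The doubled signed area Σ (x_i y_{i+1} − x_{i+1} y_i) is linear in a.
With a=0 it equals 458; the coefficient of a is -19 (from the two edges through T).
So -19·a + 458 = 2·314.5 = 629 ⇒ a = -9.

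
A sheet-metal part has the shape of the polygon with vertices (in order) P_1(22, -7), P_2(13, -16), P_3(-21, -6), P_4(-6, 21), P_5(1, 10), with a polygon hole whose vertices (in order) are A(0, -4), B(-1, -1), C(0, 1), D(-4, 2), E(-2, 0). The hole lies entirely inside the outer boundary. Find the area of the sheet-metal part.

724.5

Outer boundary:
Apply the shoelace formula: 2A = Σ (x_i·y_{i+1} − x_{i+1}·y_i), indices taken mod 5.
Σ = (-261) + (-414) + (-477) + (-81) + (-227) = -1460
Area = |Σ|/2 = 730.
Hole:
Apply the shoelace formula: 2A = Σ (x_i·y_{i+1} − x_{i+1}·y_i), indices taken mod 5.
Σ = (-4) + (-1) + (4) + (4) + (8) = 11
Area = |Σ|/2 = 5.5.
Net area = 730 − 5.5 = 724.5.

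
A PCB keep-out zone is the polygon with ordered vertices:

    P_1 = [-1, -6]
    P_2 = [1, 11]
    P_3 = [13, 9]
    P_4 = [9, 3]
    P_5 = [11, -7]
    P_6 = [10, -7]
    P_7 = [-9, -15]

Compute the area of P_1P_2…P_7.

Apply the shoelace formula: 2A = Σ (x_i·y_{i+1} − x_{i+1}·y_i), indices taken mod 7.
Cross-terms: -5, -134, -42, -96, -7, -213, 39  ⇒  Σ = -458
Area = |Σ|/2 = 229.

229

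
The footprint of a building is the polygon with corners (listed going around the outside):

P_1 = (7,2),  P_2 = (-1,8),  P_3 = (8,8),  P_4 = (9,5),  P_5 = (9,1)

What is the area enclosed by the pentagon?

Apply the shoelace formula: 2A = Σ (x_i·y_{i+1} − x_{i+1}·y_i), indices taken mod 5.
Σ = (58) + (-72) + (-32) + (-36) + (11) = -71
Area = |Σ|/2 = 35.5.

35.5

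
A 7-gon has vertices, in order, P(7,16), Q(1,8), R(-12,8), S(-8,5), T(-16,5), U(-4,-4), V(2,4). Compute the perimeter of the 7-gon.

74

|PQ| = √((-6)² + (-8)²) = √100 = 10
|QR| = √((-13)² + (0)²) = √169 = 13
|RS| = √((4)² + (-3)²) = √25 = 5
|ST| = √((-8)² + (0)²) = √64 = 8
|TU| = √((12)² + (-9)²) = √225 = 15
|UV| = √((6)² + (8)²) = √100 = 10
|VP| = √((5)² + (12)²) = √169 = 13
Perimeter = 10 + 13 + 5 + 8 + 15 + 10 + 13 = 74.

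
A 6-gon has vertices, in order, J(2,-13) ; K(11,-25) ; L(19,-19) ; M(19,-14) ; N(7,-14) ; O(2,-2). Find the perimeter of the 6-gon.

66

|JK| = √((9)² + (-12)²) = √225 = 15
|KL| = √((8)² + (6)²) = √100 = 10
|LM| = √((0)² + (5)²) = √25 = 5
|MN| = √((-12)² + (0)²) = √144 = 12
|NO| = √((-5)² + (12)²) = √169 = 13
|OJ| = √((0)² + (-11)²) = √121 = 11
Perimeter = 15 + 10 + 5 + 12 + 13 + 11 = 66.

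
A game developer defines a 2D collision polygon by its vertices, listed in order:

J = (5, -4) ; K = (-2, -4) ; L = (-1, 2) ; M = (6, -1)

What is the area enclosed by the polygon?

Apply the surveyor's formula: 2A = Σ (x_i·y_{i+1} − x_{i+1}·y_i), indices taken mod 4.
Σ = (-28) + (-8) + (-11) + (-19) = -66
Area = |Σ|/2 = 33.

33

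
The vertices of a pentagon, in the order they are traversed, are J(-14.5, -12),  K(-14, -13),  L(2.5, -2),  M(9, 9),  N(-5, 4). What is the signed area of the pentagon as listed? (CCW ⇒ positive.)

Apply the shoelace formula: 2A = Σ (x_i·y_{i+1} − x_{i+1}·y_i), indices taken mod 5.
Σ = (20.5) + (60.5) + (40.5) + (81) + (118) = 320.5
Signed area = Σ/2 = 160.25 (positive ⇒ counter-clockwise traversal).

160.25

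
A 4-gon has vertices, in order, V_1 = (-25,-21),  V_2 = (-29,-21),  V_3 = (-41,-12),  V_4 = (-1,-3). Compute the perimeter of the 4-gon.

90

|V_1V_2| = √((-4)² + (0)²) = √16 = 4
|V_2V_3| = √((-12)² + (9)²) = √225 = 15
|V_3V_4| = √((40)² + (9)²) = √1681 = 41
|V_4V_1| = √((-24)² + (-18)²) = √900 = 30
Perimeter = 4 + 15 + 41 + 30 = 90.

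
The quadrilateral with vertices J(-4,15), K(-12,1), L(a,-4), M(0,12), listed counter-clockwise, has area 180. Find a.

8

Write out the shoelace sum; only the two edges meeting at L involve a:
2·Area = [((-12)·(-4) − a·1) + (a·12 − 0·(-4))] + 224
       = 11·a + 272 = 360
⇒ a = 8.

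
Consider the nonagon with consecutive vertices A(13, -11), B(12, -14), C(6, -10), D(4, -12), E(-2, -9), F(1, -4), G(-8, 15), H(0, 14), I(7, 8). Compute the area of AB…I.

Cross-terms: -50, -36, -32, -60, 17, -17, -112, -98, -181  ⇒  Σ = -569
Area = |Σ|/2 = 284.5.

284.5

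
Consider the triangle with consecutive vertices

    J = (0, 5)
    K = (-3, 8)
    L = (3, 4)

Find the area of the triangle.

3

Apply the surveyor's formula: 2A = Σ (x_i·y_{i+1} − x_{i+1}·y_i), indices taken mod 3.
Cross-terms: 15, -36, 15  ⇒  Σ = -6
Area = |Σ|/2 = 3.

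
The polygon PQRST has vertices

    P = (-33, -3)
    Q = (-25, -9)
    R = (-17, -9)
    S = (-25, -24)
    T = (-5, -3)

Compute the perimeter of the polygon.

|PQ| = √((8)² + (-6)²) = √100 = 10
|QR| = √((8)² + (0)²) = √64 = 8
|RS| = √((-8)² + (-15)²) = √289 = 17
|ST| = √((20)² + (21)²) = √841 = 29
|TP| = √((-28)² + (0)²) = √784 = 28
Perimeter = 10 + 8 + 17 + 29 + 28 = 92.

92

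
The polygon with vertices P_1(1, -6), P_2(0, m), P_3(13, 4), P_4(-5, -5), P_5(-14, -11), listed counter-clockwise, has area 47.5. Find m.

-5

Write out the shoelace sum; only the two edges meeting at P_2 involve m:
2·Area = [(1·m − 0·(-6)) + (0·4 − 13·m)] + 35
       = -12·m + 35 = 95
⇒ m = -5.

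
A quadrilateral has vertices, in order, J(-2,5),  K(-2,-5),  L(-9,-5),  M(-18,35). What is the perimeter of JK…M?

92

|JK| = √((0)² + (-10)²) = √100 = 10
|KL| = √((-7)² + (0)²) = √49 = 7
|LM| = √((-9)² + (40)²) = √1681 = 41
|MJ| = √((16)² + (-30)²) = √1156 = 34
Perimeter = 10 + 7 + 41 + 34 = 92.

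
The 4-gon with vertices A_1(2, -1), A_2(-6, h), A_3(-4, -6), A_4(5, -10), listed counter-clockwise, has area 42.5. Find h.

The doubled signed area Σ (x_i y_{i+1} − x_{i+1} y_i) is linear in h.
With h=0 it equals 115; the coefficient of h is 6 (from the two edges through A_2).
So 6·h + 115 = 2·42.5 = 85 ⇒ h = -5.

-5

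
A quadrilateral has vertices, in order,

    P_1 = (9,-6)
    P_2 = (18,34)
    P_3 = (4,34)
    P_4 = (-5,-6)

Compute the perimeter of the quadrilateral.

|P_1P_2| = √((9)² + (40)²) = √1681 = 41
|P_2P_3| = √((-14)² + (0)²) = √196 = 14
|P_3P_4| = √((-9)² + (-40)²) = √1681 = 41
|P_4P_1| = √((14)² + (0)²) = √196 = 14
Perimeter = 41 + 14 + 41 + 14 = 110.

110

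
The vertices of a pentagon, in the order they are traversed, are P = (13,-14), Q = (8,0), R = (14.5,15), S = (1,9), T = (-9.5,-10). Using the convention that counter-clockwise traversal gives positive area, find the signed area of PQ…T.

343

P→Q: (13)(0) − (8)(-14) = 112
Q→R: (8)(15) − (14.5)(0) = 120
R→S: (14.5)(9) − (1)(15) = 115.5
S→T: (1)(-10) − (-9.5)(9) = 75.5
T→P: (-9.5)(-14) − (13)(-10) = 263
Σ = 686
Signed area = Σ/2 = 343 (positive ⇒ counter-clockwise traversal).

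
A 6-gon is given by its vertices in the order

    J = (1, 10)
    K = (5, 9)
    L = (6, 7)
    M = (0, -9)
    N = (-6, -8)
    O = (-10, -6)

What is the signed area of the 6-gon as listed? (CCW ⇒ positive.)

-153

Apply Gauss's area formula: 2A = Σ (x_i·y_{i+1} − x_{i+1}·y_i), indices taken mod 6.
Cross-terms: -41, -19, -54, -54, -44, -94  ⇒  Σ = -306
Signed area = Σ/2 = -153 (negative ⇒ clockwise traversal).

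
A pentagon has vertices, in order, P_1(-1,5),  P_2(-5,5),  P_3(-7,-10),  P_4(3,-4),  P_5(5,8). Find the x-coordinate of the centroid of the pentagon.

Apply the surveyor's formula. First the cross-terms c_i = x_i·y_{i+1} − x_{i+1}·y_i:
  20, 85, 58, 44, 33  ⇒  2A = 240, A = 120.
Then Σ (x_i + x_{i+1})·c_i = -888, so x̄ = -888 / (6·120) = -37/30.

-37/30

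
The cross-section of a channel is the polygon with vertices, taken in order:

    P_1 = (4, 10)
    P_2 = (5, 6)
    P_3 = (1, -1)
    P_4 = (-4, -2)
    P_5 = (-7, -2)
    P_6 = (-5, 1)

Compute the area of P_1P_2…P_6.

60

Apply the shoelace formula: 2A = Σ (x_i·y_{i+1} − x_{i+1}·y_i), indices taken mod 6.
Σ = (-26) + (-11) + (-6) + (-6) + (-17) + (-54) = -120
Area = |Σ|/2 = 60.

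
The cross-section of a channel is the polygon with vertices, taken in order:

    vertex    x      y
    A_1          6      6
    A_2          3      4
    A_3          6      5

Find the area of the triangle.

1.5

Cross-terms: 6, -9, 6  ⇒  Σ = 3
Area = |Σ|/2 = 1.5.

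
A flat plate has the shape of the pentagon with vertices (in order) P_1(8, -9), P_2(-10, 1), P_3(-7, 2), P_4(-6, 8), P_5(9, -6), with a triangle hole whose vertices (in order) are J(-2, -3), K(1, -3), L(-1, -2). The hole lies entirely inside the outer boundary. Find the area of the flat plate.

Outer boundary:
Apply Gauss's area formula: 2A = Σ (x_i·y_{i+1} − x_{i+1}·y_i), indices taken mod 5.
Cross-terms: -82, -13, -44, -36, -33  ⇒  Σ = -208
Area = |Σ|/2 = 104.
Hole:
Apply the surveyor's formula: 2A = Σ (x_i·y_{i+1} − x_{i+1}·y_i), indices taken mod 3.
Σ = (9) + (-5) + (-1) = 3
Area = |Σ|/2 = 1.5.
Net area = 104 − 1.5 = 102.5.

102.5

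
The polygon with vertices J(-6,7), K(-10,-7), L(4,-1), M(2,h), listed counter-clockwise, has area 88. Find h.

1

Write out the shoelace sum; only the two edges meeting at M involve h:
2·Area = [(4·h − 2·(-1)) + (2·7 − (-6)·h)] + 150
       = 10·h + 166 = 176
⇒ h = 1.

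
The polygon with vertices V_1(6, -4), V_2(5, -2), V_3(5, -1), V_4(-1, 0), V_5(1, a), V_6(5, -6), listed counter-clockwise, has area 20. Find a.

The doubled signed area Σ (x_i y_{i+1} − x_{i+1} y_i) is linear in a.
With a=0 it equals 22; the coefficient of a is -6 (from the two edges through V_5).
So -6·a + 22 = 2·20 = 40 ⇒ a = -3.

-3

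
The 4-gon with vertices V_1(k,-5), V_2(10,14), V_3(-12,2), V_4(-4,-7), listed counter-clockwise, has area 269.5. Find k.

Write out the shoelace sum; only the two edges meeting at V_1 involve k:
2·Area = [((-4)·(-5) − k·(-7)) + (k·14 − 10·(-5))] + 280
       = 21·k + 350 = 539
⇒ k = 9.

9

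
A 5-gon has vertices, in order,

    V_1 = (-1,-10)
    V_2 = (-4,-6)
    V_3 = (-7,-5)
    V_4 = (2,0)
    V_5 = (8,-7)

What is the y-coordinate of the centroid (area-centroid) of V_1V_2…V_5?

-257/49

Apply the surveyor's formula. First the cross-terms c_i = x_i·y_{i+1} − x_{i+1}·y_i:
  -34, -22, 10, -14, -87  ⇒  2A = -147, A = -73.5.
Then Σ (y_i + y_{i+1})·c_i = 2313, so ȳ = 2313 / (6·(-73.5)) = -257/49.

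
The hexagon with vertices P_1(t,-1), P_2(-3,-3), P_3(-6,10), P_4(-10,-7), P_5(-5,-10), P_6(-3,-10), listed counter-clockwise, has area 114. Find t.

Write out the shoelace sum; only the two edges meeting at P_1 involve t:
2·Area = [((-3)·(-1) − t·(-10)) + (t·(-3) − (-3)·(-1))] + 179
       = 7·t + 179 = 228
⇒ t = 7.

7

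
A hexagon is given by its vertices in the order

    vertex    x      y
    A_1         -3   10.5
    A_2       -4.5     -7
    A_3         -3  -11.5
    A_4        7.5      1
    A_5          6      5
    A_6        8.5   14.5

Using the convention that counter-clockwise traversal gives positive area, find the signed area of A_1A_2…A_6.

A_1→A_2: (-3)(-7) − (-4.5)(10.5) = 68.25
A_2→A_3: (-4.5)(-11.5) − (-3)(-7) = 30.75
A_3→A_4: (-3)(1) − (7.5)(-11.5) = 83.25
A_4→A_5: (7.5)(5) − (6)(1) = 31.5
A_5→A_6: (6)(14.5) − (8.5)(5) = 44.5
A_6→A_1: (8.5)(10.5) − (-3)(14.5) = 132.75
Σ = 391
Signed area = Σ/2 = 195.5 (positive ⇒ counter-clockwise traversal).

195.5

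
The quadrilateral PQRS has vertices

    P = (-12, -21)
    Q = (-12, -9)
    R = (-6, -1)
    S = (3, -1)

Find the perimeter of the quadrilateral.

|PQ| = √((0)² + (12)²) = √144 = 12
|QR| = √((6)² + (8)²) = √100 = 10
|RS| = √((9)² + (0)²) = √81 = 9
|SP| = √((-15)² + (-20)²) = √625 = 25
Perimeter = 12 + 10 + 9 + 25 = 56.

56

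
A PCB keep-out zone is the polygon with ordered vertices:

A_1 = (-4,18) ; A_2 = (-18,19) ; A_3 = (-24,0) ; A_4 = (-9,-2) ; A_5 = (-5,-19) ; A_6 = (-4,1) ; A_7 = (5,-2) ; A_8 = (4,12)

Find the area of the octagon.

511.5

Cross-terms: 248, 456, 48, 161, -81, 3, 68, 120  ⇒  Σ = 1023
Area = |Σ|/2 = 511.5.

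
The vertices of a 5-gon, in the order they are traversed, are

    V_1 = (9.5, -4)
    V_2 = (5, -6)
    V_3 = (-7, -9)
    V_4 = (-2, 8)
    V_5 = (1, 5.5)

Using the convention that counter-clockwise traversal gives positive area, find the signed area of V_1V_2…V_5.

Apply Gauss's area formula: 2A = Σ (x_i·y_{i+1} − x_{i+1}·y_i), indices taken mod 5.
Cross-terms: -37, -87, -74, -19, -56.25  ⇒  Σ = -273.25
Signed area = Σ/2 = -136.625 (negative ⇒ clockwise traversal).

-136.625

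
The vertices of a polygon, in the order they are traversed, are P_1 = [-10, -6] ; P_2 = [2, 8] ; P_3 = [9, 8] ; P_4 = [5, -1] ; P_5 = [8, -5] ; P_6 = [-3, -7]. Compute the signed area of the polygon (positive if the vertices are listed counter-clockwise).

Apply the shoelace formula: 2A = Σ (x_i·y_{i+1} − x_{i+1}·y_i), indices taken mod 6.
Cross-terms: -68, -56, -49, -17, -71, -52  ⇒  Σ = -313
Signed area = Σ/2 = -156.5 (negative ⇒ clockwise traversal).

-156.5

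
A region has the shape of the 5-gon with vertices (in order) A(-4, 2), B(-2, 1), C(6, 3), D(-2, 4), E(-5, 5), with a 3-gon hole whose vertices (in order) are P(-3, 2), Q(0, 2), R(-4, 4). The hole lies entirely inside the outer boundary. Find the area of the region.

16

Outer boundary:
Σ = (0) + (-12) + (30) + (10) + (10) = 38
Area = |Σ|/2 = 19.
Hole:
Apply the surveyor's formula: 2A = Σ (x_i·y_{i+1} − x_{i+1}·y_i), indices taken mod 3.
Σ = (-6) + (8) + (4) = 6
Area = |Σ|/2 = 3.
Net area = 19 − 3 = 16.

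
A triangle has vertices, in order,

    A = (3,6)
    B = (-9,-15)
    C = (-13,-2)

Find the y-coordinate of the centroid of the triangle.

-11/3

Apply the surveyor's formula. First the cross-terms c_i = x_i·y_{i+1} − x_{i+1}·y_i:
  9, -177, -72  ⇒  2A = -240, A = -120.
Then Σ (y_i + y_{i+1})·c_i = 2640, so ȳ = 2640 / (6·(-120)) = -11/3.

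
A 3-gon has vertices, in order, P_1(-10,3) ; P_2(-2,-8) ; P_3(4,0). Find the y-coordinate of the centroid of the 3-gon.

-5/3

Apply Gauss's area formula. First the cross-terms c_i = x_i·y_{i+1} − x_{i+1}·y_i:
  86, 32, 12  ⇒  2A = 130, A = 65.
Then Σ (y_i + y_{i+1})·c_i = -650, so ȳ = -650 / (6·65) = -5/3.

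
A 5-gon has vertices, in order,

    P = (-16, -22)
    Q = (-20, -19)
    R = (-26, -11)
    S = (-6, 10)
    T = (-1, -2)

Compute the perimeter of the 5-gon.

|PQ| = √((-4)² + (3)²) = √25 = 5
|QR| = √((-6)² + (8)²) = √100 = 10
|RS| = √((20)² + (21)²) = √841 = 29
|ST| = √((5)² + (-12)²) = √169 = 13
|TP| = √((-15)² + (-20)²) = √625 = 25
Perimeter = 5 + 10 + 29 + 13 + 25 = 82.

82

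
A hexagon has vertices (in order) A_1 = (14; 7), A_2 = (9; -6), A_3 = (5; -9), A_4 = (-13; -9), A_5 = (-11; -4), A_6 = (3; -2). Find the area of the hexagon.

Apply the shoelace formula: 2A = Σ (x_i·y_{i+1} − x_{i+1}·y_i), indices taken mod 6.
Σ = (-147) + (-51) + (-162) + (-47) + (34) + (49) = -324
Area = |Σ|/2 = 162.

162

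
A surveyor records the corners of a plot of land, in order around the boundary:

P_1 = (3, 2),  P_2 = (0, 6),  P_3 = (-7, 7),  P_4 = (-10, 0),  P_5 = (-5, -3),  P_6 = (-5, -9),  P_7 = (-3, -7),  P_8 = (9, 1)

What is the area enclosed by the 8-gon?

136.5

Apply the shoelace (surveyor's) formula: 2A = Σ (x_i·y_{i+1} − x_{i+1}·y_i), indices taken mod 8.
P_1→P_2: (3)(6) − (0)(2) = 18
P_2→P_3: (0)(7) − (-7)(6) = 42
P_3→P_4: (-7)(0) − (-10)(7) = 70
P_4→P_5: (-10)(-3) − (-5)(0) = 30
P_5→P_6: (-5)(-9) − (-5)(-3) = 30
P_6→P_7: (-5)(-7) − (-3)(-9) = 8
P_7→P_8: (-3)(1) − (9)(-7) = 60
P_8→P_1: (9)(2) − (3)(1) = 15
Σ = 273
Area = |Σ|/2 = 136.5.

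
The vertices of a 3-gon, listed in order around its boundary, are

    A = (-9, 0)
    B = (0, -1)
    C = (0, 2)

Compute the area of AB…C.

Apply the surveyor's formula: 2A = Σ (x_i·y_{i+1} − x_{i+1}·y_i), indices taken mod 3.
Σ = (9) + (0) + (18) = 27
Area = |Σ|/2 = 13.5.

13.5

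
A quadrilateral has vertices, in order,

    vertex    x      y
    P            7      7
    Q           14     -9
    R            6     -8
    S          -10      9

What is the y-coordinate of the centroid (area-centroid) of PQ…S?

47/63

Apply the shoelace formula. First the cross-terms c_i = x_i·y_{i+1} − x_{i+1}·y_i:
  -161, -58, -26, -133  ⇒  2A = -378, A = -189.
Then Σ (y_i + y_{i+1})·c_i = -846, so ȳ = -846 / (6·(-189)) = 47/63.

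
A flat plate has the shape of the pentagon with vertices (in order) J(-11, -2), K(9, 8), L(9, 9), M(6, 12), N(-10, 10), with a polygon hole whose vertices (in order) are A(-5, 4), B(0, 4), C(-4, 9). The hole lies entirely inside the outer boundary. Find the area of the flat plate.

Outer boundary:
Apply the shoelace formula: 2A = Σ (x_i·y_{i+1} − x_{i+1}·y_i), indices taken mod 5.
Σ = (-70) + (9) + (54) + (180) + (130) = 303
Area = |Σ|/2 = 151.5.
Hole:
Σ = (-20) + (16) + (29) = 25
Area = |Σ|/2 = 12.5.
Net area = 151.5 − 12.5 = 139.

139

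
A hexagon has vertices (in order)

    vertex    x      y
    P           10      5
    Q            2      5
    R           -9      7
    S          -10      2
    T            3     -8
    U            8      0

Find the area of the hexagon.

Σ = (40) + (59) + (52) + (74) + (64) + (40) = 329
Area = |Σ|/2 = 164.5.

164.5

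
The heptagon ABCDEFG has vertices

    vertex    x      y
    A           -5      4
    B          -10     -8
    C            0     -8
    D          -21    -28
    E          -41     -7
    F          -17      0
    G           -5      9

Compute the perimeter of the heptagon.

|AB| = √((-5)² + (-12)²) = √169 = 13
|BC| = √((10)² + (0)²) = √100 = 10
|CD| = √((-21)² + (-20)²) = √841 = 29
|DE| = √((-20)² + (21)²) = √841 = 29
|EF| = √((24)² + (7)²) = √625 = 25
|FG| = √((12)² + (9)²) = √225 = 15
|GA| = √((0)² + (-5)²) = √25 = 5
Perimeter = 13 + 10 + 29 + 29 + 25 + 15 + 5 = 126.

126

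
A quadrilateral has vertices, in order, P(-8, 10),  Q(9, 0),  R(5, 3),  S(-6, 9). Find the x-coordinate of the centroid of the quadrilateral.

Apply the shoelace (surveyor's) formula. First the cross-terms c_i = x_i·y_{i+1} − x_{i+1}·y_i:
  -90, 27, 63, 12  ⇒  2A = 12, A = 6.
Then Σ (x_i + x_{i+1})·c_i = 57, so x̄ = 57 / (6·6) = 19/12.

19/12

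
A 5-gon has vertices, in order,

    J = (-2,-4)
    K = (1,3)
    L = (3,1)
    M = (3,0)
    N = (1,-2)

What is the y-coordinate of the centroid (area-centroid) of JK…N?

Apply the shoelace formula. First the cross-terms c_i = x_i·y_{i+1} − x_{i+1}·y_i:
  -2, -8, -3, -6, -8  ⇒  2A = -27, A = -13.5.
Then Σ (y_i + y_{i+1})·c_i = 27, so ȳ = 27 / (6·(-13.5)) = -1/3.

-1/3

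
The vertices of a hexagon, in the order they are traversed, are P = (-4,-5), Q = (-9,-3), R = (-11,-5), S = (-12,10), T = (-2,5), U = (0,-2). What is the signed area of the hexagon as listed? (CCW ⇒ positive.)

Apply Gauss's area formula: 2A = Σ (x_i·y_{i+1} − x_{i+1}·y_i), indices taken mod 6.
P→Q: (-4)(-3) − (-9)(-5) = -33
Q→R: (-9)(-5) − (-11)(-3) = 12
R→S: (-11)(10) − (-12)(-5) = -170
S→T: (-12)(5) − (-2)(10) = -40
T→U: (-2)(-2) − (0)(5) = 4
U→P: (0)(-5) − (-4)(-2) = -8
Σ = -235
Signed area = Σ/2 = -117.5 (negative ⇒ clockwise traversal).

-117.5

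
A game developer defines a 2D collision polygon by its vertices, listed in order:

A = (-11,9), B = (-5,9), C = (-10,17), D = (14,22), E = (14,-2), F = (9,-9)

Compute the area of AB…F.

484.5

Apply Gauss's area formula: 2A = Σ (x_i·y_{i+1} − x_{i+1}·y_i), indices taken mod 6.
Σ = (-54) + (5) + (-458) + (-336) + (-108) + (-18) = -969
Area = |Σ|/2 = 484.5.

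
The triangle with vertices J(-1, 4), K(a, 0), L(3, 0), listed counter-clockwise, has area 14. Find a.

-4

Write out the shoelace sum; only the two edges meeting at K involve a:
2·Area = [((-1)·0 − a·4) + (a·0 − 3·0)] + 12
       = -4·a + 12 = 28
⇒ a = -4.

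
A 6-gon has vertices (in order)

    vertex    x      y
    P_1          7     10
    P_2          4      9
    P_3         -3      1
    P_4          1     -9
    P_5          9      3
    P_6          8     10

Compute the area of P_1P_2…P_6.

P_1→P_2: (7)(9) − (4)(10) = 23
P_2→P_3: (4)(1) − (-3)(9) = 31
P_3→P_4: (-3)(-9) − (1)(1) = 26
P_4→P_5: (1)(3) − (9)(-9) = 84
P_5→P_6: (9)(10) − (8)(3) = 66
P_6→P_1: (8)(10) − (7)(10) = 10
Σ = 240
Area = |Σ|/2 = 120.

120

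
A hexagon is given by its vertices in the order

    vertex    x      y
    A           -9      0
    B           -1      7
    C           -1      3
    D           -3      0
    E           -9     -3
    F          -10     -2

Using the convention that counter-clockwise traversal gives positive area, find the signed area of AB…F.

-35.5

Apply the surveyor's formula: 2A = Σ (x_i·y_{i+1} − x_{i+1}·y_i), indices taken mod 6.
Σ = (-63) + (4) + (9) + (9) + (-12) + (-18) = -71
Signed area = Σ/2 = -35.5 (negative ⇒ clockwise traversal).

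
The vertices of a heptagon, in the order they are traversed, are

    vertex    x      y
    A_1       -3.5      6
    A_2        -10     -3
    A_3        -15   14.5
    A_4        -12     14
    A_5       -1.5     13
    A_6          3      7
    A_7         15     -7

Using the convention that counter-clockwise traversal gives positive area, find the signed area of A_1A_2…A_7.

Apply the shoelace formula: 2A = Σ (x_i·y_{i+1} − x_{i+1}·y_i), indices taken mod 7.
A_1→A_2: (-3.5)(-3) − (-10)(6) = 70.5
A_2→A_3: (-10)(14.5) − (-15)(-3) = -190
A_3→A_4: (-15)(14) − (-12)(14.5) = -36
A_4→A_5: (-12)(13) − (-1.5)(14) = -135
A_5→A_6: (-1.5)(7) − (3)(13) = -49.5
A_6→A_7: (3)(-7) − (15)(7) = -126
A_7→A_1: (15)(6) − (-3.5)(-7) = 65.5
Σ = -400.5
Signed area = Σ/2 = -200.25 (negative ⇒ clockwise traversal).

-200.25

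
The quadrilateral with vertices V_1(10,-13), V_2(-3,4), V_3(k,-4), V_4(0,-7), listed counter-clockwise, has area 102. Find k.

The doubled signed area Σ (x_i y_{i+1} − x_{i+1} y_i) is linear in k.
With k=0 it equals 83; the coefficient of k is -11 (from the two edges through V_3).
So -11·k + 83 = 2·102 = 204 ⇒ k = -11.

-11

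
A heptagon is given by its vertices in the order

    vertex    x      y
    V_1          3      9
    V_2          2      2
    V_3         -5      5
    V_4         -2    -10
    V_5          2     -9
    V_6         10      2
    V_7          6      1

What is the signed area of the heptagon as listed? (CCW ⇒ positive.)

124.5

V_1→V_2: (3)(2) − (2)(9) = -12
V_2→V_3: (2)(5) − (-5)(2) = 20
V_3→V_4: (-5)(-10) − (-2)(5) = 60
V_4→V_5: (-2)(-9) − (2)(-10) = 38
V_5→V_6: (2)(2) − (10)(-9) = 94
V_6→V_7: (10)(1) − (6)(2) = -2
V_7→V_1: (6)(9) − (3)(1) = 51
Σ = 249
Signed area = Σ/2 = 124.5 (positive ⇒ counter-clockwise traversal).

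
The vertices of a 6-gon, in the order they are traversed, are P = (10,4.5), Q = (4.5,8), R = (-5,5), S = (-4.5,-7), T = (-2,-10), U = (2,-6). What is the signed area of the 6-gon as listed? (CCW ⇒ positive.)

155.875

Apply the shoelace formula: 2A = Σ (x_i·y_{i+1} − x_{i+1}·y_i), indices taken mod 6.
Σ = (59.75) + (62.5) + (57.5) + (31) + (32) + (69) = 311.75
Signed area = Σ/2 = 155.875 (positive ⇒ counter-clockwise traversal).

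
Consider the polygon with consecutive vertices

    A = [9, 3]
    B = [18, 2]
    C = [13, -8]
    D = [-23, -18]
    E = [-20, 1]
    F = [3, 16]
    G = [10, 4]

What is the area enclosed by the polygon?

742

Σ = (-36) + (-170) + (-418) + (-383) + (-323) + (-148) + (-6) = -1484
Area = |Σ|/2 = 742.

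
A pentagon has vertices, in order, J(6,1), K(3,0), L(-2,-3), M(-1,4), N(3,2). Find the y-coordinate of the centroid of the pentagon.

49/69

Apply Gauss's area formula. First the cross-terms c_i = x_i·y_{i+1} − x_{i+1}·y_i:
  -3, -9, -11, -14, -9  ⇒  2A = -46, A = -23.
Then Σ (y_i + y_{i+1})·c_i = -98, so ȳ = -98 / (6·(-23)) = 49/69.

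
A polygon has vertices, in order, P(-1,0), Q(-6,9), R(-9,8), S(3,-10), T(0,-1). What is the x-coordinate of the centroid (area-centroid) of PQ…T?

Apply the shoelace (surveyor's) formula. First the cross-terms c_i = x_i·y_{i+1} − x_{i+1}·y_i:
  -9, 33, 66, -3, -1  ⇒  2A = 86, A = 43.
Then Σ (x_i + x_{i+1})·c_i = -836, so x̄ = -836 / (6·43) = -418/129.

-418/129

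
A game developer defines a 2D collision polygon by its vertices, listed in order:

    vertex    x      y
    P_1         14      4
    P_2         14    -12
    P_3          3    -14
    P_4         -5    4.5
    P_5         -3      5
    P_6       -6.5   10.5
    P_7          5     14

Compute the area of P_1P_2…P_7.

385.25

Apply the shoelace formula: 2A = Σ (x_i·y_{i+1} − x_{i+1}·y_i), indices taken mod 7.
Σ = (-224) + (-160) + (-56.5) + (-11.5) + (1) + (-143.5) + (-176) = -770.5
Area = |Σ|/2 = 385.25.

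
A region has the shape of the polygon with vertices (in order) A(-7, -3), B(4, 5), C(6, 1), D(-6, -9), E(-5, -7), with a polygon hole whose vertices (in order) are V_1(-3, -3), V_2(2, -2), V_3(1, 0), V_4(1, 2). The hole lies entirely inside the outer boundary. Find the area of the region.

Outer boundary:
Cross-terms: -23, -26, -48, -3, -34  ⇒  Σ = -134
Area = |Σ|/2 = 67.
Hole:
Apply the shoelace (surveyor's) formula: 2A = Σ (x_i·y_{i+1} − x_{i+1}·y_i), indices taken mod 4.
Cross-terms: 12, 2, 2, 3  ⇒  Σ = 19
Area = |Σ|/2 = 9.5.
Net area = 67 − 9.5 = 57.5.

57.5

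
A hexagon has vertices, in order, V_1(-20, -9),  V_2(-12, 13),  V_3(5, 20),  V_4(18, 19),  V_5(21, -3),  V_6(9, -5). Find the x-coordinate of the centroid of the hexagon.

68/33

Apply the shoelace (surveyor's) formula. First the cross-terms c_i = x_i·y_{i+1} − x_{i+1}·y_i:
  -368, -305, -265, -453, -78, -181  ⇒  2A = -1650, A = -825.
Then Σ (x_i + x_{i+1})·c_i = -10200, so x̄ = -10200 / (6·(-825)) = 68/33.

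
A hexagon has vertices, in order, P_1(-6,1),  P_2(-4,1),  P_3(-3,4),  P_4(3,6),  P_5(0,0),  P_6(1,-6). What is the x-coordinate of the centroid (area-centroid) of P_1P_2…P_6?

Apply the surveyor's formula. First the cross-terms c_i = x_i·y_{i+1} − x_{i+1}·y_i:
  -2, -13, -30, 0, 0, -35  ⇒  2A = -80, A = -40.
Then Σ (x_i + x_{i+1})·c_i = 286, so x̄ = 286 / (6·(-40)) = -143/120.

-143/120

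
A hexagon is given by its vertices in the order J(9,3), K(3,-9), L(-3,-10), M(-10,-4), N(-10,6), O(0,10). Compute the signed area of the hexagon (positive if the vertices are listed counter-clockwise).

Cross-terms: -90, -57, -88, -100, -100, -90  ⇒  Σ = -525
Signed area = Σ/2 = -262.5 (negative ⇒ clockwise traversal).

-262.5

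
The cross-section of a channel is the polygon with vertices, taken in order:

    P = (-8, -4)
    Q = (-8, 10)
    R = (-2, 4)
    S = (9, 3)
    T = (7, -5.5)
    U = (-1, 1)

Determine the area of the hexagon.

111.5

Cross-terms: -112, -12, -42, -70.5, 1.5, 12  ⇒  Σ = -223
Area = |Σ|/2 = 111.5.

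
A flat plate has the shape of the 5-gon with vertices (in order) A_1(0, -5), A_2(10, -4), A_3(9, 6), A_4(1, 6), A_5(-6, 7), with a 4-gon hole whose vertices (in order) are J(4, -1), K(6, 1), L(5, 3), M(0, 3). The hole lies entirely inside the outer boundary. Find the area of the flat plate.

Outer boundary:
Apply the shoelace formula: 2A = Σ (x_i·y_{i+1} − x_{i+1}·y_i), indices taken mod 5.
Σ = (50) + (96) + (48) + (43) + (30) = 267
Area = |Σ|/2 = 133.5.
Hole:
Apply the shoelace formula: 2A = Σ (x_i·y_{i+1} − x_{i+1}·y_i), indices taken mod 4.
Σ = (10) + (13) + (15) + (-12) = 26
Area = |Σ|/2 = 13.
Net area = 133.5 − 13 = 120.5.

120.5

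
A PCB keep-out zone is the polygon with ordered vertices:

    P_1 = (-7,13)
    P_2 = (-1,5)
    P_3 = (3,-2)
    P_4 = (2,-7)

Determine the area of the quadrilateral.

Apply the shoelace formula: 2A = Σ (x_i·y_{i+1} − x_{i+1}·y_i), indices taken mod 4.
P_1→P_2: (-7)(5) − (-1)(13) = -22
P_2→P_3: (-1)(-2) − (3)(5) = -13
P_3→P_4: (3)(-7) − (2)(-2) = -17
P_4→P_1: (2)(13) − (-7)(-7) = -23
Σ = -75
Area = |Σ|/2 = 37.5.

37.5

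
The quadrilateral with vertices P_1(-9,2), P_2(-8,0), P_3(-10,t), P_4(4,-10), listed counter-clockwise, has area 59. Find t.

-7

The doubled signed area Σ (x_i y_{i+1} − x_{i+1} y_i) is linear in t.
With t=0 it equals 34; the coefficient of t is -12 (from the two edges through P_3).
So -12·t + 34 = 2·59 = 118 ⇒ t = -7.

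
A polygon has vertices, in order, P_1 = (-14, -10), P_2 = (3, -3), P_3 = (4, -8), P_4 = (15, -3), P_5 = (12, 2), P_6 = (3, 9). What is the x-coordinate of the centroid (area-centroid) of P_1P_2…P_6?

143/54

Apply the shoelace (surveyor's) formula. First the cross-terms c_i = x_i·y_{i+1} − x_{i+1}·y_i:
  72, -12, 108, 66, 102, 96  ⇒  2A = 432, A = 216.
Then Σ (x_i + x_{i+1})·c_i = 3432, so x̄ = 3432 / (6·216) = 143/54.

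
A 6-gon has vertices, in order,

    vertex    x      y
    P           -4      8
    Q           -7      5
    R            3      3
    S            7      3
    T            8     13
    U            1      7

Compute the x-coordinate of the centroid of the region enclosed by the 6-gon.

152/67

Apply the shoelace (surveyor's) formula. First the cross-terms c_i = x_i·y_{i+1} − x_{i+1}·y_i:
  36, -36, -12, 67, 43, 36  ⇒  2A = 134, A = 67.
Then Σ (x_i + x_{i+1})·c_i = 912, so x̄ = 912 / (6·67) = 152/67.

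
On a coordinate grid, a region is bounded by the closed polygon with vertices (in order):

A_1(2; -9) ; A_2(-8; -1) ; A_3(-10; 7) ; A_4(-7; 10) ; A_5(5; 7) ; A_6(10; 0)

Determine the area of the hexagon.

225

Apply the shoelace formula: 2A = Σ (x_i·y_{i+1} − x_{i+1}·y_i), indices taken mod 6.
A_1→A_2: (2)(-1) − (-8)(-9) = -74
A_2→A_3: (-8)(7) − (-10)(-1) = -66
A_3→A_4: (-10)(10) − (-7)(7) = -51
A_4→A_5: (-7)(7) − (5)(10) = -99
A_5→A_6: (5)(0) − (10)(7) = -70
A_6→A_1: (10)(-9) − (2)(0) = -90
Σ = -450
Area = |Σ|/2 = 225.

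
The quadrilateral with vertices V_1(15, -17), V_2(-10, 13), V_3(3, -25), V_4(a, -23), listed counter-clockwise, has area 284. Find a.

The doubled signed area Σ (x_i y_{i+1} − x_{i+1} y_i) is linear in a.
With a=0 it equals 512; the coefficient of a is 8 (from the two edges through V_4).
So 8·a + 512 = 2·284 = 568 ⇒ a = 7.

7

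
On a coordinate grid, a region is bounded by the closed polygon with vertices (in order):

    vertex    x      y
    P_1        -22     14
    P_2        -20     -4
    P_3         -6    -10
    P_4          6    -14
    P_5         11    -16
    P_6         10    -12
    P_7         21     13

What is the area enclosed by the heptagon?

868

Σ = (368) + (176) + (144) + (58) + (28) + (382) + (580) = 1736
Area = |Σ|/2 = 868.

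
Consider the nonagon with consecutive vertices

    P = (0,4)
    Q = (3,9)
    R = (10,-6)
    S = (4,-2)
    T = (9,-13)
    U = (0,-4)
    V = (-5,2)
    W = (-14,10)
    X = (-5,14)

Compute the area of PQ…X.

197

Apply the shoelace formula: 2A = Σ (x_i·y_{i+1} − x_{i+1}·y_i), indices taken mod 9.
Σ = (-12) + (-108) + (4) + (-34) + (-36) + (-20) + (-22) + (-146) + (-20) = -394
Area = |Σ|/2 = 197.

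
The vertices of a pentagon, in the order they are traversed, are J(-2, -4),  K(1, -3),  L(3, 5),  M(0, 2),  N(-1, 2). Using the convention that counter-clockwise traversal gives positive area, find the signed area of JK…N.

Cross-terms: 10, 14, 6, 2, 8  ⇒  Σ = 40
Signed area = Σ/2 = 20 (positive ⇒ counter-clockwise traversal).

20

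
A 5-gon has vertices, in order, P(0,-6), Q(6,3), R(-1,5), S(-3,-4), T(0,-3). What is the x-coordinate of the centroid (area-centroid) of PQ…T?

278/291

Apply Gauss's area formula. First the cross-terms c_i = x_i·y_{i+1} − x_{i+1}·y_i:
  36, 33, 19, 9, 0  ⇒  2A = 97, A = 48.5.
Then Σ (x_i + x_{i+1})·c_i = 278, so x̄ = 278 / (6·48.5) = 278/291.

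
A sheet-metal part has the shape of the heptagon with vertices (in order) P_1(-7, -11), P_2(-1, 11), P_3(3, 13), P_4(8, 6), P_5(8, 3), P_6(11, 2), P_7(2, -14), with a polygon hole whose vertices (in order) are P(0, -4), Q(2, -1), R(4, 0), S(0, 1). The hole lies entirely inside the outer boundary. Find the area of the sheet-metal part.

261.5

Outer boundary:
Apply the shoelace formula: 2A = Σ (x_i·y_{i+1} − x_{i+1}·y_i), indices taken mod 7.
Σ = (-88) + (-46) + (-86) + (-24) + (-17) + (-158) + (-120) = -539
Area = |Σ|/2 = 269.5.
Hole:
Cross-terms: 8, 4, 4, 0  ⇒  Σ = 16
Area = |Σ|/2 = 8.
Net area = 269.5 − 8 = 261.5.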